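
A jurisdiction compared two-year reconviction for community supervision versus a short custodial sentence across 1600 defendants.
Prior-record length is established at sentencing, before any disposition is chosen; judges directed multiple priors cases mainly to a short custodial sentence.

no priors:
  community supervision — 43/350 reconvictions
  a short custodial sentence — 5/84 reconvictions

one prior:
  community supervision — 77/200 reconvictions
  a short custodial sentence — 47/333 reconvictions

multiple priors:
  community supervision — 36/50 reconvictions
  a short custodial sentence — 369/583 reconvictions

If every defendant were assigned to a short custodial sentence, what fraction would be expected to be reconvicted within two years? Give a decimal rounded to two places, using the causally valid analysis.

0.31

The prior-record length-specific comparison favours a short custodial sentence throughout, but the pooled figures favour community supervision. The question is whether to condition on prior-record length.
Nothing the disposition does changes prior-record length; the imbalance is an allocation artefact. With prior-record length also predicting the outcome, the pooled figure is confounded, and the within-stratum comparison is the causal one.
Standardising a short custodial sentence to the population prior-record length mix: 0.271·5/84 + 0.333·47/333 + 0.396·369/583 = 0.314.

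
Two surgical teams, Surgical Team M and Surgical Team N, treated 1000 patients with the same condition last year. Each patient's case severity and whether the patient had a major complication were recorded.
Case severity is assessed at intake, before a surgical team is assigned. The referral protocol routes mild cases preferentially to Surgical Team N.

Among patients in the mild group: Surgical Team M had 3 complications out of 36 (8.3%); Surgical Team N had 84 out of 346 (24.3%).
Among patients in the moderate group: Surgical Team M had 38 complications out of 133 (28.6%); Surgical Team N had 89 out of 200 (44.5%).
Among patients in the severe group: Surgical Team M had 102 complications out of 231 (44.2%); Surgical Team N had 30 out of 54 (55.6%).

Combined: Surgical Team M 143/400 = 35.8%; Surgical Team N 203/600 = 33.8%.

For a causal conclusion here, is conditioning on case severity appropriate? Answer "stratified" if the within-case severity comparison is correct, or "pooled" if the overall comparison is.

stratified

Here case severity is a common cause — it drives both which surgical team a case falls under and the outcome. The crude comparison mixes populations; the stratum-specific rates are the causally relevant ones.
Within each level — mild: 8.3% vs 24.3%; moderate: 28.6% vs 44.5%; severe: 44.2% vs 55.6% — Surgical Team M is lower every time.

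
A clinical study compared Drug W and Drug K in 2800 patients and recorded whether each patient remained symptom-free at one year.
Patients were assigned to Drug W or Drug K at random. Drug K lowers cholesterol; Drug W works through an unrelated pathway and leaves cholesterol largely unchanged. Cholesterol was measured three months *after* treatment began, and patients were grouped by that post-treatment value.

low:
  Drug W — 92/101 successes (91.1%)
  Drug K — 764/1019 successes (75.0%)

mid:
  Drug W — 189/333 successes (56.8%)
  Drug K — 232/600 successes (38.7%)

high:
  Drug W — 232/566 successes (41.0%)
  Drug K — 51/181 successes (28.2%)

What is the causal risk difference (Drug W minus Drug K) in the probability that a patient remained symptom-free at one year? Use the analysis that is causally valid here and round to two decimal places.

The cholesterol-specific comparison favours Drug W throughout, but the pooled figures favour Drug K. The question is whether to condition on cholesterol.
Cholesterol is downstream of the drug. One should not condition on a consequence of treatment, so the overall rates are the right comparison.
The causal difference is the pooled difference: 0.513 − 0.582 = -0.069.

-0.07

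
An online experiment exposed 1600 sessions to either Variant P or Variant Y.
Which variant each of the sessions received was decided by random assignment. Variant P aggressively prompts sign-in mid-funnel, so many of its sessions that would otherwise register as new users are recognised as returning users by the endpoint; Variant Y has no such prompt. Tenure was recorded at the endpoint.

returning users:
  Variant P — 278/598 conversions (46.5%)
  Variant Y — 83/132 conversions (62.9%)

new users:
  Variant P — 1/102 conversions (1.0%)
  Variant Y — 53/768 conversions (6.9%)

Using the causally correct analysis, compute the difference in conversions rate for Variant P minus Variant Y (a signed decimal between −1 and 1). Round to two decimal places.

+0.25

Within every user tenure level Variant Y has the higher rate, yet pooled Variant P does — Simpson's reversal.
User tenure here is a post-treatment variable shaped by the variant; conditioning on it would introduce bias rather than remove it. The overall comparison is the causal one.
The causal difference is the pooled difference: 0.399 − 0.151 = +0.247.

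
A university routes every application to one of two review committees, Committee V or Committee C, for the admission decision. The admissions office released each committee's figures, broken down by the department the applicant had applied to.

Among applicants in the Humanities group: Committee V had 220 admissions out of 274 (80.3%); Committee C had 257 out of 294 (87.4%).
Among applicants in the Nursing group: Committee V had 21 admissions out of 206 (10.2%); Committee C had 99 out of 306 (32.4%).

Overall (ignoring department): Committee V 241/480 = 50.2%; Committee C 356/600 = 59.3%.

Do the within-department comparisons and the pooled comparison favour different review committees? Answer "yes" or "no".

no

Within each department level (Humanities 80.3% vs 87.4%; Nursing 10.2% vs 32.4%), Committee C has the higher rate every time. Pooled: 50.2% vs 59.3% — Committee C has the higher rate overall. They agree.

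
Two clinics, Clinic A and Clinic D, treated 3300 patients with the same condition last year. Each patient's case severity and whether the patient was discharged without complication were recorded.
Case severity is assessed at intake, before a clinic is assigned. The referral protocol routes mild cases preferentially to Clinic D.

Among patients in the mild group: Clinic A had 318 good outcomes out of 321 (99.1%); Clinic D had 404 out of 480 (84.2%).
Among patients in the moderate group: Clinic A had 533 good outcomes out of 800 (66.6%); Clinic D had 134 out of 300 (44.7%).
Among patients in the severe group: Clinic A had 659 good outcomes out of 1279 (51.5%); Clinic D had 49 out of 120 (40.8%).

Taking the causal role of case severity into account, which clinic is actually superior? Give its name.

The stratified and pooled comparisons disagree (Clinic A wins within each case severity; Clinic D wins overall), so the answer turns on the causal role of case severity.
Here case severity is a common cause — it drives both which clinic a case falls under and the outcome. The crude comparison mixes populations; the stratum-specific rates are the causally relevant ones.
Within each level — mild: 99.1% vs 84.2%; moderate: 66.6% vs 44.7%; severe: 51.5% vs 40.8% — Clinic A is higher every time.

Clinic A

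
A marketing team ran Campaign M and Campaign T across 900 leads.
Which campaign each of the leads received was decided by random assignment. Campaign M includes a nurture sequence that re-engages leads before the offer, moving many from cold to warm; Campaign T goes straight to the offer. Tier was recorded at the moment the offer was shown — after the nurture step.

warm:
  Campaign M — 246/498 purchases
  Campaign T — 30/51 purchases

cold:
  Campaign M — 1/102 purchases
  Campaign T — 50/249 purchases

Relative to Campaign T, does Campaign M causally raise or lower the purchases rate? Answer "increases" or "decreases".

The stratified and pooled comparisons disagree (Campaign T wins within each engagement tier; Campaign M wins overall), so the answer turns on the causal role of engagement tier.
Stratifying would compare campaigns among leads the campaigns themselves sorted into engagement tier groups — a form of selection on an intermediate. The unconditioned pooled rates give the total causal effect.
Pooled: Campaign M 41.2% vs Campaign T 26.7%; Campaign M is higher overall.

increases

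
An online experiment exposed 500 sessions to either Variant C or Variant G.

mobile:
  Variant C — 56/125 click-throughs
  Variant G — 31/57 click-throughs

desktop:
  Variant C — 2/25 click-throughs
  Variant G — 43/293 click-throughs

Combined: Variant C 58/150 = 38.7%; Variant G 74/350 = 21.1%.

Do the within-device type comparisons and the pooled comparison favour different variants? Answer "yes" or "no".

yes

Within each device type level (mobile 44.8% vs 54.4%; desktop 8.0% vs 14.7%), Variant G has the higher rate every time. Pooled: 38.7% vs 21.1% — Variant C has the higher rate overall. The two comparisons disagree.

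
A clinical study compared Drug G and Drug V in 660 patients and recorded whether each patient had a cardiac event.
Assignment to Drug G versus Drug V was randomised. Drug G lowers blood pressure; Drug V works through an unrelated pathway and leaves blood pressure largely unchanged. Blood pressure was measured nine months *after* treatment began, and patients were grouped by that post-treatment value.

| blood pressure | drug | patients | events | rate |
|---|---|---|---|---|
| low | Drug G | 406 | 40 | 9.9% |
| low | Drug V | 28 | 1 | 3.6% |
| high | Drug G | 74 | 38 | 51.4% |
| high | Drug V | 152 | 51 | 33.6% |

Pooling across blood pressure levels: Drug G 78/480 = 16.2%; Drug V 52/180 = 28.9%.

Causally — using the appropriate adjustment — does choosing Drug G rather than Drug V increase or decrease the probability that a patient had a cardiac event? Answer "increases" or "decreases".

decreases

The stratified and pooled comparisons disagree (Drug V wins within each blood pressure; Drug G wins overall), so the answer turns on the causal role of blood pressure.
Because the drug influences blood pressure, blood pressure is a post-treatment mediator, not a confounder. Stratifying on it would bias the estimate; the causal effect is the crude pooled difference.
Pooled: Drug G 16.2% vs Drug V 28.9%; Drug G is lower overall.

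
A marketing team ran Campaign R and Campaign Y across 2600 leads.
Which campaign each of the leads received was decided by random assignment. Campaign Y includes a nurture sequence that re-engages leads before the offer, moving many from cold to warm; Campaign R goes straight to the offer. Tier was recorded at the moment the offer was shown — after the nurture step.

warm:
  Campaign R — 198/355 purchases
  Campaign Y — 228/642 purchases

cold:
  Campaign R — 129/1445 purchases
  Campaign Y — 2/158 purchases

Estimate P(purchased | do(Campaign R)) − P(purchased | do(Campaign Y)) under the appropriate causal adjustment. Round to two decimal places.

The engagement tier-specific comparison favours Campaign R throughout, but the pooled figures favour Campaign Y. The question is whether to condition on engagement tier.
Engagement tier is downstream of the campaign. One should not condition on a consequence of treatment, so the overall rates are the right comparison.
The causal difference is the pooled difference: 0.182 − 0.287 = -0.106.

-0.11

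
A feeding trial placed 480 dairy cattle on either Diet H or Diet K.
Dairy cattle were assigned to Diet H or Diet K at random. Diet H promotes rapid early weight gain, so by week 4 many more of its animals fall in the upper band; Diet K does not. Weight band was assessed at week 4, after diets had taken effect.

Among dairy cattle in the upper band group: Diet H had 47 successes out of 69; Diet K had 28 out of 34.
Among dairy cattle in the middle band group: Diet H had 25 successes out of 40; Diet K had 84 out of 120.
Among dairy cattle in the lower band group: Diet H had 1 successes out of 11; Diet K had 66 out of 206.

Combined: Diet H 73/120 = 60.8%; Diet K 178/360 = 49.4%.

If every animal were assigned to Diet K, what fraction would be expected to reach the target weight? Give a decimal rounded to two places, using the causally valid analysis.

0.49

The week-4 weight band-specific comparison favours Diet K throughout, but the pooled figures favour Diet H. The question is whether to condition on week-4 weight band.
Because the diet influences week-4 weight band, week-4 weight band is a post-treatment mediator, not a confounder. Stratifying on it would bias the estimate; the causal effect is the crude pooled difference.
So P(outcome | do(Diet K)) is just the pooled rate for Diet K: 178/360 = 0.494.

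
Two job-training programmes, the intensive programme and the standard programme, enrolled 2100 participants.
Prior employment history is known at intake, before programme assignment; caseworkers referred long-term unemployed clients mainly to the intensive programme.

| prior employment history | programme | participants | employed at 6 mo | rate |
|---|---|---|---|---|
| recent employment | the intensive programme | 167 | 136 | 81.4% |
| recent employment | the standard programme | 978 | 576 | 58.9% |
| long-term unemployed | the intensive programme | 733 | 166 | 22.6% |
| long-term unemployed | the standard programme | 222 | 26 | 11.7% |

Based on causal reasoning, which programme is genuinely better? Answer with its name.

Since prior employment history is a pre-existing factor (not a product of the programme) and it affects the outcome on its own, it is a confounder. The stratified rates, not the pooled rate, identify the causal effect.
Within each level — recent employment: 81.4% vs 58.9%; long-term unemployed: 22.6% vs 11.7% — the intensive programme is higher every time.

the intensive programme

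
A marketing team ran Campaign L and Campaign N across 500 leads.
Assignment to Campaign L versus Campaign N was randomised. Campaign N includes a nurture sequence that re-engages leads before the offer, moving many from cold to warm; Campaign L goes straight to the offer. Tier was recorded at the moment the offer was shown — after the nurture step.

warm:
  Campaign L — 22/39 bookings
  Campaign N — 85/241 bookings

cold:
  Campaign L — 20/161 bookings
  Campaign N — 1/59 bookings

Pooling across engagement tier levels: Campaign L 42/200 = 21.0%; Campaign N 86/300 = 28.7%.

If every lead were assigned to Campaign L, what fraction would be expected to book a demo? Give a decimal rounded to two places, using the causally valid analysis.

Engagement tier is recorded after the campaign and is itself shifted by it — it sits on the causal path from campaign to outcome. Conditioning on a mediator would strip out part of the effect we want; the pooled comparison gives the total causal effect.
So P(outcome | do(Campaign L)) is just the pooled rate for Campaign L: 42/200 = 0.210.

0.21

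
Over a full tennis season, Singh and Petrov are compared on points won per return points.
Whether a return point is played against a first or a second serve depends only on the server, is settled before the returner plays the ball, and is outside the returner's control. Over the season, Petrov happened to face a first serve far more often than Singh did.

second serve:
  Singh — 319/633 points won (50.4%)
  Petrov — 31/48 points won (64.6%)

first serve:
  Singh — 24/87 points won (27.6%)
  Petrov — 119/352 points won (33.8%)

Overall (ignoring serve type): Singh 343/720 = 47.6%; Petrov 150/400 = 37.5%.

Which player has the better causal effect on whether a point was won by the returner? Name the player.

Petrov

Serve type differs across players for reasons unrelated to any effect of the player itself, and it separately predicts the outcome — a classic confounder. We must compare within serve type levels.
Within each level — second serve: 50.4% vs 64.6%; first serve: 27.6% vs 33.8% — Petrov is higher every time.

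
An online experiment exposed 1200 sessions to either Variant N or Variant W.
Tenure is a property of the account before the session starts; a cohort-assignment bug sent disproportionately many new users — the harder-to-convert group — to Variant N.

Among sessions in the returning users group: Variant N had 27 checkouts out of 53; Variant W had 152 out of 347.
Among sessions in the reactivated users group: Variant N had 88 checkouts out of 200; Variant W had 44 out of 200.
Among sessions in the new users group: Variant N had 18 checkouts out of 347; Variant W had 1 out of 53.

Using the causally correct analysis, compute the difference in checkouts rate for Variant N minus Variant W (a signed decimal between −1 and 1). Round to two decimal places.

+0.11

User tenure differs across variants for reasons unrelated to any effect of the variant itself, and it separately predicts the outcome — a classic confounder. We must compare within user tenure levels.
Adjusting over the population distribution of user tenure: 0.333·(0.509−0.438) + 0.333·(0.440−0.220) + 0.333·(0.052−0.019) = +0.108.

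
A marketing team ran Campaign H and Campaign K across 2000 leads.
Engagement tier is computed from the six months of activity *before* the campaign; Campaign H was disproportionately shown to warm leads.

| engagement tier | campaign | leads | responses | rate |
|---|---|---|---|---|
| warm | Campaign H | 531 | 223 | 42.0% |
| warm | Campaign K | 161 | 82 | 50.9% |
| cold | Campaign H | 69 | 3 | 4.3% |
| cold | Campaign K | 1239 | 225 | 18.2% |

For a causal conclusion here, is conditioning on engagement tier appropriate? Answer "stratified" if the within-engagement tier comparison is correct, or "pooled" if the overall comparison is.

stratified

Nothing the campaign does changes engagement tier; the imbalance is an allocation artefact. With engagement tier also predicting the outcome, the pooled figure is confounded, and the within-stratum comparison is the causal one.
Within each level — warm: 42.0% vs 50.9%; cold: 4.3% vs 18.2% — Campaign K is higher every time.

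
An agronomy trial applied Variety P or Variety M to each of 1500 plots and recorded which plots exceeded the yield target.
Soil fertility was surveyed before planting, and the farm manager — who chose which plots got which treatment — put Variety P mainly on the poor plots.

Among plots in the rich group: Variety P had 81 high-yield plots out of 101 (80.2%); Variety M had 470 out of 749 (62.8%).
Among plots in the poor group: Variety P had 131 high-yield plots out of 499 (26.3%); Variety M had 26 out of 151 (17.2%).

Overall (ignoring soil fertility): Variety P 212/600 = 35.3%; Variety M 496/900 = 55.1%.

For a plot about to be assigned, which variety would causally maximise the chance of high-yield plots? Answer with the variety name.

The stratified and pooled comparisons disagree (Variety P wins within each soil fertility; Variety M wins overall), so the answer turns on the causal role of soil fertility.
Nothing the variety does changes soil fertility; the imbalance is an allocation artefact. With soil fertility also predicting the outcome, the pooled figure is confounded, and the within-stratum comparison is the causal one.
Within each level — rich: 80.2% vs 62.8%; poor: 26.3% vs 17.2% — Variety P is higher every time.

Variety P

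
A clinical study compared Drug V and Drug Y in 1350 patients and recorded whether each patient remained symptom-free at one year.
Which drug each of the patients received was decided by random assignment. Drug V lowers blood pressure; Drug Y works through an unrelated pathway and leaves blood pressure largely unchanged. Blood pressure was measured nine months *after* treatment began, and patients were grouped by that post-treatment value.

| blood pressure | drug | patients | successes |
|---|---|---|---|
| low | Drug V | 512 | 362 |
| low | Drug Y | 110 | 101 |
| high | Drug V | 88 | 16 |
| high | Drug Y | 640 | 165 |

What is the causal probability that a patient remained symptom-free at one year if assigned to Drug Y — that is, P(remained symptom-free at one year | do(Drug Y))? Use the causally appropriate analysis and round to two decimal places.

0.35

Because the drug influences blood pressure, blood pressure is a post-treatment mediator, not a confounder. Stratifying on it would bias the estimate; the causal effect is the crude pooled difference.
So P(outcome | do(Drug Y)) is just the pooled rate for Drug Y: 266/750 = 0.355.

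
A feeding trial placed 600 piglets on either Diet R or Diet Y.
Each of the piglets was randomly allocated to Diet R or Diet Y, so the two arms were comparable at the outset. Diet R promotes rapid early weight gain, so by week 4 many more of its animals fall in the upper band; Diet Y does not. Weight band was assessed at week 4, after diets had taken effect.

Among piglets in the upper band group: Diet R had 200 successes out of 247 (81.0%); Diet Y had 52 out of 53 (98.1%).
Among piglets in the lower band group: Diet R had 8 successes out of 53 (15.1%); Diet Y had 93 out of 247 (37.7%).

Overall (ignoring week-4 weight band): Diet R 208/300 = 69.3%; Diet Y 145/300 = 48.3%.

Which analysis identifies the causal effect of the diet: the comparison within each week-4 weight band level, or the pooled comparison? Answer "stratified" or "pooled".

pooled

Week-4 weight band lies on the pathway diet → week-4 weight band → outcome, so adjusting for it blocks the indirect effect. For the total causal effect of diet, use the unadjusted pooled rates.
Pooled: Diet R 69.3% vs Diet Y 48.3%; Diet R is higher overall.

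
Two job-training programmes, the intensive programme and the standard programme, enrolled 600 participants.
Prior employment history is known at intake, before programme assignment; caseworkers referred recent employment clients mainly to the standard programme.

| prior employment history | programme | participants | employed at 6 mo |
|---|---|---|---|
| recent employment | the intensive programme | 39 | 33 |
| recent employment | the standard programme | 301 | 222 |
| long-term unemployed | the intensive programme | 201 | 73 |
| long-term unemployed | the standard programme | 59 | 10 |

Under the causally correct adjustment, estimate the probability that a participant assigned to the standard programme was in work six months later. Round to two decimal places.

The stratified and pooled comparisons disagree (the intensive programme wins within each prior employment history; the standard programme wins overall), so the answer turns on the causal role of prior employment history.
Nothing the programme does changes prior employment history; the imbalance is an allocation artefact. With prior employment history also predicting the outcome, the pooled figure is confounded, and the within-stratum comparison is the causal one.
Standardising the standard programme to the population prior employment history mix: 0.567·222/301 + 0.433·10/59 = 0.491.

0.49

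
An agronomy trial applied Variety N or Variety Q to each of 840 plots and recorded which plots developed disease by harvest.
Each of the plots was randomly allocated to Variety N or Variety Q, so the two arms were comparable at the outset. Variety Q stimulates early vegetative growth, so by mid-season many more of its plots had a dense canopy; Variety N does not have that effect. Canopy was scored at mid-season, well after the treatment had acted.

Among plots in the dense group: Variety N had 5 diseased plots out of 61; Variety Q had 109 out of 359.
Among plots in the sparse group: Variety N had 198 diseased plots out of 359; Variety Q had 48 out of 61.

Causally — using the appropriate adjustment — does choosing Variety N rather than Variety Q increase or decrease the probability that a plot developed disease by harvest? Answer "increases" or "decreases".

Mid-season canopy is downstream of the variety. One should not condition on a consequence of treatment, so the overall rates are the right comparison.
Pooled: Variety N 48.3% vs Variety Q 37.4%; Variety Q is lower overall.

increases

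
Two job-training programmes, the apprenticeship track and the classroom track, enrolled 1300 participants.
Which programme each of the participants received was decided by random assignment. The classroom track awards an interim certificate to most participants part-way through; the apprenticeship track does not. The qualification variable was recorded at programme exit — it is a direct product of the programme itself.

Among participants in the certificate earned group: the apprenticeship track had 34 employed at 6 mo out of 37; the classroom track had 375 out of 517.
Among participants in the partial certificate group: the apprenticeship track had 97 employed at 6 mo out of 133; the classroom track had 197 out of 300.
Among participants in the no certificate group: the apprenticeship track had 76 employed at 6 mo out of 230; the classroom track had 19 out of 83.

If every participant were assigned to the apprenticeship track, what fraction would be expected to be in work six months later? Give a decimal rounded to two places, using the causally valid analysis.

0.52

Within every qualification attained during the programme level the apprenticeship track has the higher rate, yet pooled the classroom track does — Simpson's reversal.
Qualification attained during the programme lies on the pathway programme → qualification attained during the programme → outcome, so adjusting for it blocks the indirect effect. For the total causal effect of programme, use the unadjusted pooled rates.
So P(outcome | do(the apprenticeship track)) is just the pooled rate for the apprenticeship track: 207/400 = 0.517.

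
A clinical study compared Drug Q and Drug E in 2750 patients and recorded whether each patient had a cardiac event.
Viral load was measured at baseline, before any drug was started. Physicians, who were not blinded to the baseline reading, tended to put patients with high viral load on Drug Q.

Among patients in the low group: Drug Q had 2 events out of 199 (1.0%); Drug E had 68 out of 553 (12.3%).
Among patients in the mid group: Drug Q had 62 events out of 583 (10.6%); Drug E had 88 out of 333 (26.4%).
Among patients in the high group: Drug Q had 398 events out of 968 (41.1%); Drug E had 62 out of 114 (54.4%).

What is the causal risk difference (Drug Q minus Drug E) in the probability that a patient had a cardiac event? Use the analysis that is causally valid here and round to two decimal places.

-0.14

The stratified and pooled comparisons disagree (Drug Q wins within each viral load; Drug E wins overall), so the answer turns on the causal role of viral load.
Viral load differs across drugs for reasons unrelated to any effect of the drug itself, and it separately predicts the outcome — a classic confounder. We must compare within viral load levels.
Adjusting over the population distribution of viral load: 0.273·(0.010−0.123) + 0.333·(0.106−0.264) + 0.393·(0.411−0.544) = -0.136.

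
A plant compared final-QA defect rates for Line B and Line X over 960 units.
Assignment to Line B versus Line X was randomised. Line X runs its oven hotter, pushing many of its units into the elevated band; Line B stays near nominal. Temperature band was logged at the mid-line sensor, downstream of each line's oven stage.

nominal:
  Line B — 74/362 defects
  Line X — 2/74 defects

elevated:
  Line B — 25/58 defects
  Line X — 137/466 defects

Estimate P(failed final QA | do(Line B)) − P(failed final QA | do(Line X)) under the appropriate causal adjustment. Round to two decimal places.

-0.02

Within every in-process temperature band level Line X has the lower rate, yet pooled Line B does — Simpson's reversal.
In-process temperature band is downstream of the line. One should not condition on a consequence of treatment, so the overall rates are the right comparison.
The causal difference is the pooled difference: 0.236 − 0.257 = -0.022.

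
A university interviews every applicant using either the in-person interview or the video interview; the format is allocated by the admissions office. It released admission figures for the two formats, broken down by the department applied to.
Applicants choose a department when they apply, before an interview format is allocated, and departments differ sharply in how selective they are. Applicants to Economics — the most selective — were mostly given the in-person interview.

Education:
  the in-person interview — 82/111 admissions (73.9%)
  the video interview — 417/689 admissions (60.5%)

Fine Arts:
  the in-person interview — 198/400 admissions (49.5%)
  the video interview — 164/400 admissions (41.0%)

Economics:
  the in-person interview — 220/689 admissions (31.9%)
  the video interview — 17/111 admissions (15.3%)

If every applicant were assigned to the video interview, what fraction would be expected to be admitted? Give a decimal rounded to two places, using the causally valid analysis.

0.39

The imbalance in department arose from how applicants were allocated, not from anything the interview format did; and department independently affects the outcome. The pooled gap is confounded — condition on department.
Standardising the video interview to the population department mix: 0.333·417/689 + 0.333·164/400 + 0.333·17/111 = 0.389.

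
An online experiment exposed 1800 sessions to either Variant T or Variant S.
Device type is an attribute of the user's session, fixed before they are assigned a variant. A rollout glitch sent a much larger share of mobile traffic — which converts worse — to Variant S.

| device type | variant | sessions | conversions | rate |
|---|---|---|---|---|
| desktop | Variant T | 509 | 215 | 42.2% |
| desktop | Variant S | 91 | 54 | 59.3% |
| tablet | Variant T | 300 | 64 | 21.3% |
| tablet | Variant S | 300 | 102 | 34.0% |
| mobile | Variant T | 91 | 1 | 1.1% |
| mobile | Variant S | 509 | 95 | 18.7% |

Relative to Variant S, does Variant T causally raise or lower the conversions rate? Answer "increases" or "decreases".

decreases

Device type differs across variants for reasons unrelated to any effect of the variant itself, and it separately predicts the outcome — a classic confounder. We must compare within device type levels.
Within each level — desktop: 42.2% vs 59.3%; tablet: 21.3% vs 34.0%; mobile: 1.1% vs 18.7% — Variant S is higher every time.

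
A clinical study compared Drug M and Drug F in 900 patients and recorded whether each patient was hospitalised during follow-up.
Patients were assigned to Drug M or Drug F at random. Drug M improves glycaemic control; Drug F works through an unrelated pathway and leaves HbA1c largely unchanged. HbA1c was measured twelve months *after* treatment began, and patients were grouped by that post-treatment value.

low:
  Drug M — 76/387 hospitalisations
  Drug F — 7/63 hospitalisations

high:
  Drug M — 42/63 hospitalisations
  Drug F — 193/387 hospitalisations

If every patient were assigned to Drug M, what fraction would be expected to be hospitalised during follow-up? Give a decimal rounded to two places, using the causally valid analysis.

0.26

HbA1c lies on the pathway drug → HbA1c → outcome, so adjusting for it blocks the indirect effect. For the total causal effect of drug, use the unadjusted pooled rates.
So P(outcome | do(Drug M)) is just the pooled rate for Drug M: 118/450 = 0.262.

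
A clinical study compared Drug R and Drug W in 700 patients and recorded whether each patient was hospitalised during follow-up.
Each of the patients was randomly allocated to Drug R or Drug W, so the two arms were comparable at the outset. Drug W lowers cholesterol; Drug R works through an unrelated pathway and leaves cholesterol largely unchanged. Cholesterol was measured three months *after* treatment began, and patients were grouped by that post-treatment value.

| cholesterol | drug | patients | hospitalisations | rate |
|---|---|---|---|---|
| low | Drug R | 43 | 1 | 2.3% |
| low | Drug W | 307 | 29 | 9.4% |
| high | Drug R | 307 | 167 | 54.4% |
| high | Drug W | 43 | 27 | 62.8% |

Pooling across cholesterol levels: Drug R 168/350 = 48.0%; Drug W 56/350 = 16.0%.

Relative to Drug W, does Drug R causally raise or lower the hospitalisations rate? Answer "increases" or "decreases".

increases

Cholesterol is downstream of the drug. One should not condition on a consequence of treatment, so the overall rates are the right comparison.
Pooled: Drug R 48.0% vs Drug W 16.0%; Drug W is lower overall.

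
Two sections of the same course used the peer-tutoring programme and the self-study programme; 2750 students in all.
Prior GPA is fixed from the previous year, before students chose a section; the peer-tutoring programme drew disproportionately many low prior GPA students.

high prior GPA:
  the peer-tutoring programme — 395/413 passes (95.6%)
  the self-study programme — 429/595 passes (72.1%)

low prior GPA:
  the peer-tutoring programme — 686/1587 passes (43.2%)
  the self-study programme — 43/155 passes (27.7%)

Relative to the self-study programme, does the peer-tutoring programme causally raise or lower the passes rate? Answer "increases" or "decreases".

The prior GPA band-specific comparison favours the peer-tutoring programme throughout, but the pooled figures favour the self-study programme. The question is whether to condition on prior GPA band.
Nothing the teaching method does changes prior GPA band; the imbalance is an allocation artefact. With prior GPA band also predicting the outcome, the pooled figure is confounded, and the within-stratum comparison is the causal one.
Within each level — high prior GPA: 95.6% vs 72.1%; low prior GPA: 43.2% vs 27.7% — the peer-tutoring programme is higher every time.

increases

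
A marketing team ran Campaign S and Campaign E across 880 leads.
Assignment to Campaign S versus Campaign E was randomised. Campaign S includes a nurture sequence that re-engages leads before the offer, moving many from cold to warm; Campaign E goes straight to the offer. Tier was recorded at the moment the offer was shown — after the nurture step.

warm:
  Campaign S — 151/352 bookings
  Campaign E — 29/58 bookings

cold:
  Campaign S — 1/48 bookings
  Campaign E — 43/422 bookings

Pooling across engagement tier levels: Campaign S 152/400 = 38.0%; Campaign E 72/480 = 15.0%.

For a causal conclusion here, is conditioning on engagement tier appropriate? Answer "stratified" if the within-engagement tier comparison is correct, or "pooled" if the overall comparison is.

pooled

Engagement tier lies on the pathway campaign → engagement tier → outcome, so adjusting for it blocks the indirect effect. For the total causal effect of campaign, use the unadjusted pooled rates.
Pooled: Campaign S 38.0% vs Campaign E 15.0%; Campaign S is higher overall.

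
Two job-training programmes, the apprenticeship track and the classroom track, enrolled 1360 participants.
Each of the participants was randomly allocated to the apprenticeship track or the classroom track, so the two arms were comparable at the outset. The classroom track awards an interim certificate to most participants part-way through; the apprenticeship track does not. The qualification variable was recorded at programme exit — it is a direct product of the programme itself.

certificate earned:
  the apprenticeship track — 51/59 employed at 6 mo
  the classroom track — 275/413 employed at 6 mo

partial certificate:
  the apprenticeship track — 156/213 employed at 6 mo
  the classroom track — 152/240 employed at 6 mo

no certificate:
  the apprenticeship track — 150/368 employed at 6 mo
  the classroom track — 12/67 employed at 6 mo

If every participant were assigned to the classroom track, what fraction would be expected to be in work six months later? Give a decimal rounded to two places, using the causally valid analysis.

0.61

The distribution of qualification attained during the programme is itself part of what the programme does — it is an intermediate outcome. Holding it fixed would remove that part of the effect; the total effect is the pooled difference.
So P(outcome | do(the classroom track)) is just the pooled rate for the classroom track: 439/720 = 0.610.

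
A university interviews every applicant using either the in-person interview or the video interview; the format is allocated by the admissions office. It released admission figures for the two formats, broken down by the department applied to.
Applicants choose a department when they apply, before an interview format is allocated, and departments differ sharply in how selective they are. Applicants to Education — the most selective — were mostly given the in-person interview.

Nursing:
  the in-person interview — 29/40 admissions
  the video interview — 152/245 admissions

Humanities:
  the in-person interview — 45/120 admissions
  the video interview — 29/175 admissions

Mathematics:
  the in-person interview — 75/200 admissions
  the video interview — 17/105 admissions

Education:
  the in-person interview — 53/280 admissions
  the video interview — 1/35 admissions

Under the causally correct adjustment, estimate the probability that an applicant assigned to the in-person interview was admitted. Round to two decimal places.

Here department is a common cause — it drives both which interview format a case falls under and the outcome. The crude comparison mixes populations; the stratum-specific rates are the causally relevant ones.
Standardising the in-person interview to the population department mix: 0.237·29/40 + 0.246·45/120 + 0.254·75/200 + 0.263·53/280 = 0.409.

0.41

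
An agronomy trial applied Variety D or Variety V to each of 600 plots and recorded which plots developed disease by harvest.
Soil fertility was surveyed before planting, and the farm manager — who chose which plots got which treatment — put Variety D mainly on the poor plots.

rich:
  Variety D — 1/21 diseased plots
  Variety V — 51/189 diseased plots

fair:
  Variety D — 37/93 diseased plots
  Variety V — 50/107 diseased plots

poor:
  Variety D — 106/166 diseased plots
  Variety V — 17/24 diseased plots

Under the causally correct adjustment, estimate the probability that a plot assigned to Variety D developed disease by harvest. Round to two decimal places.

The soil fertility-specific comparison favours Variety D throughout, but the pooled figures favour Variety V. The question is whether to condition on soil fertility.
The imbalance in soil fertility arose from how plots were allocated, not from anything the variety did; and soil fertility independently affects the outcome. The pooled gap is confounded — condition on soil fertility.
Standardising Variety D to the population soil fertility mix: 0.350·1/21 + 0.333·37/93 + 0.317·106/166 = 0.351.

0.35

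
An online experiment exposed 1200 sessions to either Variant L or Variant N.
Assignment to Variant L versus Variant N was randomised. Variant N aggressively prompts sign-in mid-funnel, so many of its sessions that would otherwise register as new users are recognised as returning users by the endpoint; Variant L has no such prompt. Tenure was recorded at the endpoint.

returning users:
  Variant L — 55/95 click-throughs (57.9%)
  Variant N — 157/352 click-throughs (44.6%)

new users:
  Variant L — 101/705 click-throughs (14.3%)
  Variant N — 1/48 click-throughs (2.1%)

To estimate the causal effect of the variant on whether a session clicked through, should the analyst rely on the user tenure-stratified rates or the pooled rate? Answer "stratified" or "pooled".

User tenure here is a post-treatment variable shaped by the variant; conditioning on it would introduce bias rather than remove it. The overall comparison is the causal one.
Pooled: Variant L 19.5% vs Variant N 39.5%; Variant N is higher overall.

pooled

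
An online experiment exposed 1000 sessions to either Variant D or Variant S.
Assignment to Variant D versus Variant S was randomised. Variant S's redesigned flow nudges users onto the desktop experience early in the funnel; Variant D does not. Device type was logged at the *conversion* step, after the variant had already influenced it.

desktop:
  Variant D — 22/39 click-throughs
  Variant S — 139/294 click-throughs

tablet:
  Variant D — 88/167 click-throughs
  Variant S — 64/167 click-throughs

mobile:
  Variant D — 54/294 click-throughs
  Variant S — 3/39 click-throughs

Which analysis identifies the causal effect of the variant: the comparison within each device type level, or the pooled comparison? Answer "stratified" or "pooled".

pooled

The device type-specific comparison favours Variant D throughout, but the pooled figures favour Variant S. The question is whether to condition on device type.
The distribution of device type is itself part of what the variant does — it is an intermediate outcome. Holding it fixed would remove that part of the effect; the total effect is the pooled difference.
Pooled: Variant D 32.8% vs Variant S 41.2%; Variant S is higher overall.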